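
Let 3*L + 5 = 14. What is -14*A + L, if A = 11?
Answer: -151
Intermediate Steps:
L = 3 (L = -5/3 + (1/3)*14 = -5/3 + 14/3 = 3)
-14*A + L = -14*11 + 3 = -154 + 3 = -151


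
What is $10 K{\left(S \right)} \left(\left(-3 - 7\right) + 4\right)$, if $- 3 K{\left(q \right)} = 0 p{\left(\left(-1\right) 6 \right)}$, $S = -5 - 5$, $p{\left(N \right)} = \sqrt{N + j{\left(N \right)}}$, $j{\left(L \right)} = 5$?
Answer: $0$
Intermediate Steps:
$p{\left(N \right)} = \sqrt{5 + N}$ ($p{\left(N \right)} = \sqrt{N + 5} = \sqrt{5 + N}$)
$S = -10$
$K{\left(q \right)} = 0$ ($K{\left(q \right)} = - \frac{0 \sqrt{5 - 6}}{3} = - \frac{0 \sqrt{-1}}{3} = - \frac{0 i}{3} = \left(- \frac{1}{3}\right) 0 = 0$)
$10 K{\left(S \right)} \left(\left(-3 - 7\right) + 4\right) = 10 \cdot 0 \left(\left(-3 - 7\right) + 4\right) = 0 \left(-10 + 4\right) = 0 \left(-6\right) = 0$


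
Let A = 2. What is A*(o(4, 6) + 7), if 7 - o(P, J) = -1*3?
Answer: 34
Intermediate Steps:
o(P, J) = 10 (o(P, J) = 7 - (-1)*3 = 7 - 1*(-3) = 7 + 3 = 10)
A*(o(4, 6) + 7) = 2*(10 + 7) = 2*17 = 34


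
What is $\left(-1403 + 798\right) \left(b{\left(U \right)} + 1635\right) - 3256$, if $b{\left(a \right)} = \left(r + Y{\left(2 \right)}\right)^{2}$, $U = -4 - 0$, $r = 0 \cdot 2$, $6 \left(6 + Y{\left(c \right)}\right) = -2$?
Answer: $- \frac{9150284}{9} \approx -1.0167 \cdot 10^{6}$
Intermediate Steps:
$Y{\left(c \right)} = - \frac{19}{3}$ ($Y{\left(c \right)} = -6 + \frac{1}{6} \left(-2\right) = -6 - \frac{1}{3} = - \frac{19}{3}$)
$r = 0$
$U = -4$ ($U = -4 + 0 = -4$)
$b{\left(a \right)} = \frac{361}{9}$ ($b{\left(a \right)} = \left(0 - \frac{19}{3}\right)^{2} = \left(- \frac{19}{3}\right)^{2} = \frac{361}{9}$)
$\left(-1403 + 798\right) \left(b{\left(U \right)} + 1635\right) - 3256 = \left(-1403 + 798\right) \left(\frac{361}{9} + 1635\right) - 3256 = \left(-605\right) \frac{15076}{9} - 3256 = - \frac{9120980}{9} - 3256 = - \frac{9150284}{9}$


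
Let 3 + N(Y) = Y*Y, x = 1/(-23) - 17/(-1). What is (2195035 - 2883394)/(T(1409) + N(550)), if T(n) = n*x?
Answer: -15832257/7506941 ≈ -2.1090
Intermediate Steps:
x = 390/23 (x = 1*(-1/23) - 17*(-1) = -1/23 + 17 = 390/23 ≈ 16.957)
N(Y) = -3 + Y**2 (N(Y) = -3 + Y*Y = -3 + Y**2)
T(n) = 390*n/23 (T(n) = n*(390/23) = 390*n/23)
(2195035 - 2883394)/(T(1409) + N(550)) = (2195035 - 2883394)/((390/23)*1409 + (-3 + 550**2)) = -688359/(549510/23 + (-3 + 302500)) = -688359/(549510/23 + 302497) = -688359/7506941/23 = -688359*23/7506941 = -15832257/7506941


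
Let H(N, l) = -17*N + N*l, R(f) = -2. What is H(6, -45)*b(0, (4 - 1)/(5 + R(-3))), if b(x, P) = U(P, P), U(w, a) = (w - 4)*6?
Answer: 6696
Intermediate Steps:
U(w, a) = -24 + 6*w (U(w, a) = (-4 + w)*6 = -24 + 6*w)
b(x, P) = -24 + 6*P
H(6, -45)*b(0, (4 - 1)/(5 + R(-3))) = (6*(-17 - 45))*(-24 + 6*((4 - 1)/(5 - 2))) = (6*(-62))*(-24 + 6*(3/3)) = -372*(-24 + 6*(3*(⅓))) = -372*(-24 + 6*1) = -372*(-24 + 6) = -372*(-18) = 6696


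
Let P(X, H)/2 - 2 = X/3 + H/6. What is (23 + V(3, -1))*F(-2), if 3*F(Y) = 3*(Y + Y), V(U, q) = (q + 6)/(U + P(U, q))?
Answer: -1226/13 ≈ -94.308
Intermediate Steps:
P(X, H) = 4 + H/3 + 2*X/3 (P(X, H) = 4 + 2*(X/3 + H/6) = 4 + (H/3 + 2*X/3) = 4 + H/3 + 2*X/3)
V(U, q) = (6 + q)/(4 + q/3 + 5*U/3) (V(U, q) = (q + 6)/(U + (4 + q/3 + 2*U/3)) = (6 + q)/(4 + q/3 + 5*U/3))
F(Y) = 2*Y (F(Y) = (3*(Y + Y))/3 = (3*(2*Y))/3 = (6*Y)/3 = 2*Y)
(23 + V(3, -1))*F(-2) = (23 + 3*(6 - 1)/(12 - 1 + 5*3))*(2*(-2)) = (23 + 3*5/(12 - 1 + 15))*(-4) = (23 + 3*5/26)*(-4) = (23 + 3*(1/26)*5)*(-4) = (23 + 15/26)*(-4) = (613/26)*(-4) = -1226/13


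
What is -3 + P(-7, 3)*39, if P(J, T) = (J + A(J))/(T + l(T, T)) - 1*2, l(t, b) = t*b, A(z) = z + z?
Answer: -597/4 ≈ -149.25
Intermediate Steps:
A(z) = 2*z
l(t, b) = b*t
P(J, T) = -2 + 3*J/(T + T²) (P(J, T) = (J + 2*J)/(T + T*T) - 1*2 = (3*J)/(T + T²) - 2 = 3*J/(T + T²) - 2 = -2 + 3*J/(T + T²))
-3 + P(-7, 3)*39 = -3 + ((-2*3 - 2*3² + 3*(-7))/(3*(1 + 3)))*39 = -3 + ((⅓)*(-6 - 2*9 - 21)/4)*39 = -3 + ((⅓)*(¼)*(-6 - 18 - 21))*39 = -3 + ((⅓)*(¼)*(-45))*39 = -3 - 15/4*39 = -3 - 585/4 = -597/4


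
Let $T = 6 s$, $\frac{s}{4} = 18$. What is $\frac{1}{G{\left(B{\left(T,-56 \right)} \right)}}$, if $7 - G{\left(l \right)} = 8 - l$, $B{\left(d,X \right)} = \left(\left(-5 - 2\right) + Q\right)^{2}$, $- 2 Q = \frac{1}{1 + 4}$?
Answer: $\frac{100}{4941} \approx 0.020239$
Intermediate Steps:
$s = 72$ ($s = 4 \cdot 18 = 72$)
$Q = - \frac{1}{10}$ ($Q = - \frac{1}{2 \left(1 + 4\right)} = - \frac{1}{2 \cdot 5} = \left(- \frac{1}{2}\right) \frac{1}{5} = - \frac{1}{10} \approx -0.1$)
$T = 432$ ($T = 6 \cdot 72 = 432$)
$B{\left(d,X \right)} = \frac{5041}{100}$ ($B{\left(d,X \right)} = \left(\left(-5 - 2\right) - \frac{1}{10}\right)^{2} = \left(-7 - \frac{1}{10}\right)^{2} = \left(- \frac{71}{10}\right)^{2} = \frac{5041}{100}$)
$G{\left(l \right)} = -1 + l$ ($G{\left(l \right)} = 7 - \left(8 - l\right) = 7 + \left(-8 + l\right) = -1 + l$)
$\frac{1}{G{\left(B{\left(T,-56 \right)} \right)}} = \frac{1}{-1 + \frac{5041}{100}} = \frac{1}{\frac{4941}{100}} = \frac{100}{4941}$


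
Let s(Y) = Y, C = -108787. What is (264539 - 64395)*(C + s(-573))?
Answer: -21887747840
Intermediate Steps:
(264539 - 64395)*(C + s(-573)) = (264539 - 64395)*(-108787 - 573) = 200144*(-109360) = -21887747840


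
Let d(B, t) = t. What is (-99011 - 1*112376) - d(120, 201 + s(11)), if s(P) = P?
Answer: -211599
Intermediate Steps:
(-99011 - 1*112376) - d(120, 201 + s(11)) = (-99011 - 1*112376) - (201 + 11) = (-99011 - 112376) - 1*212 = -211387 - 212 = -211599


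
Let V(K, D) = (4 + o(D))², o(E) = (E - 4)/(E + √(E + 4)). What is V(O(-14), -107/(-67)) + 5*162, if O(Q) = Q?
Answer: 78661022223/93516488 - 57904455*√1005/93516488 ≈ 821.52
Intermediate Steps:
o(E) = (-4 + E)/(E + √(4 + E))
V(K, D) = (4 + (-4 + D)/(D + √(4 + D)))²
V(O(-14), -107/(-67)) + 5*162 = (4 + (-4 - 107/(-67))/(-107/(-67) + √(4 - 107/(-67))))² + 5*162 = (4 + (-4 - 107*(-1/67))/(-107*(-1/67) + √(4 - 107*(-1/67))))² + 810 = (4 + (-4 + 107/67)/(107/67 + √(4 + 107/67)))² + 810 = (4 - 161/67/(107/67 + √(375/67)))² + 810 = (4 - 161/67/(107/67 + 5*√1005/67))² + 810 = (4 - 161/(67*(107/67 + 5*√1005/67)))² + 810 = 810 + (4 - 161/(67*(107/67 + 5*√1005/67)))²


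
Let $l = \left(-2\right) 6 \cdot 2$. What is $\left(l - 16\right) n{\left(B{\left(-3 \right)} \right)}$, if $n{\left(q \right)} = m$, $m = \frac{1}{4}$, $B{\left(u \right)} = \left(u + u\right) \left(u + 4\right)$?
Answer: $-10$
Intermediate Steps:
$B{\left(u \right)} = 2 u \left(4 + u\right)$
$m = \frac{1}{4} \approx 0.25$
$l = -24$ ($l = \left(-12\right) 2 = -24$)
$n{\left(q \right)} = \frac{1}{4}$
$\left(l - 16\right) n{\left(B{\left(-3 \right)} \right)} = \left(-24 - 16\right) \frac{1}{4} = \left(-40\right) \frac{1}{4} = -10$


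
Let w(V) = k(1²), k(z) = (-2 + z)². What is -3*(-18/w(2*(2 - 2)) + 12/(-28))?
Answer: 387/7 ≈ 55.286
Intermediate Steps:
w(V) = 1 (w(V) = (-2 + 1²)² = (-2 + 1)² = (-1)² = 1)
-3*(-18/w(2*(2 - 2)) + 12/(-28)) = -3*(-18/1 + 12/(-28)) = -3*(-18*1 + 12*(-1/28)) = -3*(-18 - 3/7) = -3*(-129/7) = 387/7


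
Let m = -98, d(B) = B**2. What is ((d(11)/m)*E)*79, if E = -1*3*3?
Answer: 86031/98 ≈ 877.87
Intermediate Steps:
E = -9 (E = -3*3 = -9)
((d(11)/m)*E)*79 = ((11**2/(-98))*(-9))*79 = ((121*(-1/98))*(-9))*79 = -121/98*(-9)*79 = (1089/98)*79 = 86031/98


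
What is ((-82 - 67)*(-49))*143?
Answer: 1044043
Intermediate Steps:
((-82 - 67)*(-49))*143 = -149*(-49)*143 = 7301*143 = 1044043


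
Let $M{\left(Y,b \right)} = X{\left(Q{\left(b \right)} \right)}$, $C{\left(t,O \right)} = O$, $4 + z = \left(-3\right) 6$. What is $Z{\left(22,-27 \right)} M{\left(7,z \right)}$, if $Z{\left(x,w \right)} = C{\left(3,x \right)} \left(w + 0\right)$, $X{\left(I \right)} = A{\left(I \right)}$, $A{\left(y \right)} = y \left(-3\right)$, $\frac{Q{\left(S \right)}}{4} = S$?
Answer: $-156816$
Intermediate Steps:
$Q{\left(S \right)} = 4 S$
$z = -22$ ($z = -4 - 18 = -22$)
$A{\left(y \right)} = - 3 y$
$X{\left(I \right)} = - 3 I$
$M{\left(Y,b \right)} = - 12 b$ ($M{\left(Y,b \right)} = - 3 \cdot 4 b = - 12 b$)
$Z{\left(x,w \right)} = w x$ ($Z{\left(x,w \right)} = x \left(w + 0\right) = x w = w x$)
$Z{\left(22,-27 \right)} M{\left(7,z \right)} = \left(-27\right) 22 \left(\left(-12\right) \left(-22\right)\right) = \left(-594\right) 264 = -156816$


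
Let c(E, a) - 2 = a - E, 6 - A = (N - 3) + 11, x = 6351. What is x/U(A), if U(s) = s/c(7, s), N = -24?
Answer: 107967/22 ≈ 4907.6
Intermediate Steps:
A = 22 (A = 6 - ((-24 - 3) + 11) = 6 - (-27 + 11) = 6 - 1*(-16) = 6 + 16 = 22)
c(E, a) = 2 + a - E (c(E, a) = 2 + (a - E) = 2 + a - E)
U(s) = s/(-5 + s) (U(s) = s/(2 + s - 1*7) = s/(2 + s - 7) = s/(-5 + s))
x/U(A) = 6351/((22/(-5 + 22))) = 6351/((22/17)) = 6351/((22*(1/17))) = 6351/(22/17) = 6351*(17/22) = 107967/22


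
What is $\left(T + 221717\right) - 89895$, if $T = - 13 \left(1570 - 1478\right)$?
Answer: $130626$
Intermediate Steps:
$T = -1196$ ($T = - 13 \left(1570 - 1478\right) = \left(-13\right) 92 = -1196$)
$\left(T + 221717\right) - 89895 = \left(-1196 + 221717\right) - 89895 = 220521 - 89895 = 130626$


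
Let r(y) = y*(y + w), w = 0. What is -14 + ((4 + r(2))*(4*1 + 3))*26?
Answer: 1442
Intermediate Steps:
r(y) = y**2 (r(y) = y*(y + 0) = y*y = y**2)
-14 + ((4 + r(2))*(4*1 + 3))*26 = -14 + ((4 + 2**2)*(4*1 + 3))*26 = -14 + ((4 + 4)*(4 + 3))*26 = -14 + (8*7)*26 = -14 + 56*26 = -14 + 1456 = 1442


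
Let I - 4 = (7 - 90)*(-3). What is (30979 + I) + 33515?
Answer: 64747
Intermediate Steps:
I = 253 (I = 4 + (7 - 90)*(-3) = 4 - 83*(-3) = 4 + 249 = 253)
(30979 + I) + 33515 = (30979 + 253) + 33515 = 31232 + 33515 = 64747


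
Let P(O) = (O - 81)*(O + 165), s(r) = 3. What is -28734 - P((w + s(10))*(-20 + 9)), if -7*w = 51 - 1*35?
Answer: -723766/49 ≈ -14771.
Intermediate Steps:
w = -16/7 (w = -(51 - 1*35)/7 = -(51 - 35)/7 = -⅐*16 = -16/7 ≈ -2.2857)
P(O) = (-81 + O)*(165 + O)
-28734 - P((w + s(10))*(-20 + 9)) = -28734 - (-13365 + ((-16/7 + 3)*(-20 + 9))² + 84*((-16/7 + 3)*(-20 + 9))) = -28734 - (-13365 + ((5/7)*(-11))² + 84*((5/7)*(-11))) = -28734 - (-13365 + (-55/7)² + 84*(-55/7)) = -28734 - (-13365 + 3025/49 - 660) = -28734 - 1*(-684200/49) = -28734 + 684200/49 = -723766/49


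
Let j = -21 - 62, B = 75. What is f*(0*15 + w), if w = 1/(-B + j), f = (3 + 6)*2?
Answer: -9/79 ≈ -0.11392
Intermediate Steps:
f = 18 (f = 9*2 = 18)
j = -83
w = -1/158 (w = 1/(-1*75 - 83) = 1/(-75 - 83) = 1/(-158) = -1/158 ≈ -0.0063291)
f*(0*15 + w) = 18*(0*15 - 1/158) = 18*(0 - 1/158) = 18*(-1/158) = -9/79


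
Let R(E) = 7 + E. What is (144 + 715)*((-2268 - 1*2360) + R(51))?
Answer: -3925630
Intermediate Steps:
(144 + 715)*((-2268 - 1*2360) + R(51)) = (144 + 715)*((-2268 - 1*2360) + (7 + 51)) = 859*((-2268 - 2360) + 58) = 859*(-4628 + 58) = 859*(-4570) = -3925630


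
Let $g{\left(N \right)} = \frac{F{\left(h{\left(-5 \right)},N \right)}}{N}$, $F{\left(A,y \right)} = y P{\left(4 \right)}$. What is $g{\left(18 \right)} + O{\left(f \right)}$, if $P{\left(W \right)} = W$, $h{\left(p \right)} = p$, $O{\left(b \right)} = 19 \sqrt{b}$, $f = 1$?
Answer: $23$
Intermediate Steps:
$F{\left(A,y \right)} = 4 y$ ($F{\left(A,y \right)} = y 4 = 4 y$)
$g{\left(N \right)} = 4$ ($g{\left(N \right)} = \frac{4 N}{N} = 4$)
$g{\left(18 \right)} + O{\left(f \right)} = 4 + 19 \sqrt{1} = 4 + 19 \cdot 1 = 4 + 19 = 23$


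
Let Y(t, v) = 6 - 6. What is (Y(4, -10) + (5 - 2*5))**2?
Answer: 25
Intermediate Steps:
Y(t, v) = 0
(Y(4, -10) + (5 - 2*5))**2 = (0 + (5 - 2*5))**2 = (0 + (5 - 10))**2 = (0 - 5)**2 = (-5)**2 = 25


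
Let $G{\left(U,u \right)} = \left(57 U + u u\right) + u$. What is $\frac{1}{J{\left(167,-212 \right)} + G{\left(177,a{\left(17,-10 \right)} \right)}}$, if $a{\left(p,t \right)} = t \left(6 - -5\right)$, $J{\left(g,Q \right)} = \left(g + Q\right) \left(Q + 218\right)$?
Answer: $\frac{1}{21809} \approx 4.5853 \cdot 10^{-5}$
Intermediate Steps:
$J{\left(g,Q \right)} = \left(218 + Q\right) \left(Q + g\right)$ ($J{\left(g,Q \right)} = \left(Q + g\right) \left(218 + Q\right) = \left(218 + Q\right) \left(Q + g\right)$)
$a{\left(p,t \right)} = 11 t$ ($a{\left(p,t \right)} = t \left(6 + 5\right) = t 11 = 11 t$)
$G{\left(U,u \right)} = u + u^{2} + 57 U$ ($G{\left(U,u \right)} = \left(57 U + u^{2}\right) + u = \left(u^{2} + 57 U\right) + u = u + u^{2} + 57 U$)
$\frac{1}{J{\left(167,-212 \right)} + G{\left(177,a{\left(17,-10 \right)} \right)}} = \frac{1}{\left(\left(-212\right)^{2} + 218 \left(-212\right) + 218 \cdot 167 - 35404\right) + \left(11 \left(-10\right) + \left(11 \left(-10\right)\right)^{2} + 57 \cdot 177\right)} = \frac{1}{\left(44944 - 46216 + 36406 - 35404\right) + \left(-110 + \left(-110\right)^{2} + 10089\right)} = \frac{1}{-270 + \left(-110 + 12100 + 10089\right)} = \frac{1}{-270 + 22079} = \frac{1}{21809}$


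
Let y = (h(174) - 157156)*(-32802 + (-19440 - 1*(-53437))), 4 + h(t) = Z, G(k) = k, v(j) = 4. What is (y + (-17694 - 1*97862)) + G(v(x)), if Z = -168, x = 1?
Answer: -188122512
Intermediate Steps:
h(t) = -172 (h(t) = -4 - 168 = -172)
y = -188006960 (y = (-172 - 157156)*(-32802 + (-19440 - 1*(-53437))) = -157328*(-32802 + (-19440 + 53437)) = -157328*(-32802 + 33997) = -157328*1195 = -188006960)
(y + (-17694 - 1*97862)) + G(v(x)) = (-188006960 + (-17694 - 1*97862)) + 4 = (-188006960 + (-17694 - 97862)) + 4 = (-188006960 - 115556) + 4 = -188122516 + 4 = -188122512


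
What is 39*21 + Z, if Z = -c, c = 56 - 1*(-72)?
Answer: 691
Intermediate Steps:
c = 128 (c = 56 + 72 = 128)
Z = -128 (Z = -1*128 = -128)
39*21 + Z = 39*21 - 128 = 819 - 128 = 691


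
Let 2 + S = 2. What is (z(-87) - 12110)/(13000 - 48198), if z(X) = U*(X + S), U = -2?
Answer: 5968/17599 ≈ 0.33911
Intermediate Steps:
S = 0 (S = -2 + 2 = 0)
z(X) = -2*X (z(X) = -2*(X + 0) = -2*X)
(z(-87) - 12110)/(13000 - 48198) = (-2*(-87) - 12110)/(13000 - 48198) = (174 - 12110)/(-35198) = -11936*(-1/35198) = 5968/17599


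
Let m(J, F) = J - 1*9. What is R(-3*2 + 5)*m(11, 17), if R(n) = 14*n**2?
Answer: 28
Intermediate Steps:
m(J, F) = -9 + J (m(J, F) = J - 9 = -9 + J)
R(-3*2 + 5)*m(11, 17) = (14*(-3*2 + 5)**2)*(-9 + 11) = (14*(-6 + 5)**2)*2 = (14*(-1)**2)*2 = (14*1)*2 = 14*2 = 28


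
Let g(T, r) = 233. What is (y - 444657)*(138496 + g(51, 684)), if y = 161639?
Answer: -39262804122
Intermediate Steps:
(y - 444657)*(138496 + g(51, 684)) = (161639 - 444657)*(138496 + 233) = -283018*138729 = -39262804122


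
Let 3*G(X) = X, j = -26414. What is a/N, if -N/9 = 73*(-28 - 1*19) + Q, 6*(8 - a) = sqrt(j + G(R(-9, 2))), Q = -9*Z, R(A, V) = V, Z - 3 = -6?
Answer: 2/7659 - I*sqrt(59430)/275724 ≈ 0.00026113 - 0.00088415*I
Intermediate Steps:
Z = -3 (Z = 3 - 6 = -3)
G(X) = X/3
Q = 27 (Q = -9*(-3) = 27)
a = 8 - I*sqrt(59430)/9 (a = 8 - sqrt(-26414 + (1/3)*2)/6 = 8 - sqrt(-26414 + 2/3)/6 = 8 - I*sqrt(59430)/9 ≈ 8.0 - 27.087*I)
N = 30636 (N = -9*(73*(-28 - 1*19) + 27) = -9*(73*(-28 - 19) + 27) = -9*(73*(-47) + 27) = -9*(-3431 + 27) = -9*(-3404) = 30636)
a/N = (8 - I*sqrt(59430)/9)/30636 = (8 - I*sqrt(59430)/9)*(1/30636) = 2/7659 - I*sqrt(59430)/275724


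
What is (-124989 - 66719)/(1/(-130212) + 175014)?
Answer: -24962682096/22788922967 ≈ -1.0954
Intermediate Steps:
(-124989 - 66719)/(1/(-130212) + 175014) = -191708/(-1/130212 + 175014) = -191708/22788922967/130212 = -191708*130212/22788922967 = -24962682096/22788922967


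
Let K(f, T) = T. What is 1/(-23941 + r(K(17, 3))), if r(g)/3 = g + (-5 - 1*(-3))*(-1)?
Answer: -1/23926 ≈ -4.1796e-5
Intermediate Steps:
r(g) = 6 + 3*g (r(g) = 3*(g + (-5 - 1*(-3))*(-1)) = 3*(g + (-5 + 3)*(-1)) = 3*(g - 2*(-1)) = 3*(g + 2) = 3*(2 + g) = 6 + 3*g)
1/(-23941 + r(K(17, 3))) = 1/(-23941 + (6 + 3*3)) = 1/(-23941 + (6 + 9)) = 1/(-23941 + 15) = 1/(-23926) = -1/23926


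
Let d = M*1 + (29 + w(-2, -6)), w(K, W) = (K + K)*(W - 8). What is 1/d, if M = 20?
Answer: 1/105 ≈ 0.0095238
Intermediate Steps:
w(K, W) = 2*K*(-8 + W) (w(K, W) = (2*K)*(-8 + W) = 2*K*(-8 + W))
d = 105 (d = 20*1 + (29 + 2*(-2)*(-8 - 6)) = 20 + (29 + 2*(-2)*(-14)) = 20 + (29 + 56) = 20 + 85 = 105)
1/d = 1/105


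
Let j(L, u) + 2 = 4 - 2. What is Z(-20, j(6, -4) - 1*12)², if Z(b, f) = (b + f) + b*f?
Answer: 43264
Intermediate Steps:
j(L, u) = 0 (j(L, u) = -2 + (4 - 2) = -2 + 2 = 0)
Z(b, f) = b + f + b*f
Z(-20, j(6, -4) - 1*12)² = (-20 + (0 - 1*12) - 20*(0 - 1*12))² = (-20 + (0 - 12) - 20*(0 - 12))² = (-20 - 12 - 20*(-12))² = (-20 - 12 + 240)² = 208² = 43264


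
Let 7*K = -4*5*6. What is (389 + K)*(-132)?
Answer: -343596/7 ≈ -49085.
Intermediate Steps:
K = -120/7 (K = (-4*5*6)/7 = (-20*6)/7 = (1/7)*(-120) = -120/7 ≈ -17.143)
(389 + K)*(-132) = (389 - 120/7)*(-132) = (2603/7)*(-132) = -343596/7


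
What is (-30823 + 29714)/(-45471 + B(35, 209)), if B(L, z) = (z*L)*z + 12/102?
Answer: -18853/25217190 ≈ -0.00074762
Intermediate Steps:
B(L, z) = 2/17 + L*z**2 (B(L, z) = (L*z)*z + 12*(1/102) = L*z**2 + 2/17 = 2/17 + L*z**2)
(-30823 + 29714)/(-45471 + B(35, 209)) = (-30823 + 29714)/(-45471 + (2/17 + 35*209**2)) = -1109/(-45471 + (2/17 + 35*43681)) = -1109/(-45471 + (2/17 + 1528835)) = -1109/(-45471 + 25990197/17) = -1109/25217190/17 = -1109*17/25217190 = -18853/25217190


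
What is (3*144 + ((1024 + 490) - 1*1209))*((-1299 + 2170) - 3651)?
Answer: -2048860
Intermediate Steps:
(3*144 + ((1024 + 490) - 1*1209))*((-1299 + 2170) - 3651) = (432 + (1514 - 1209))*(871 - 3651) = (432 + 305)*(-2780) = 737*(-2780) = -2048860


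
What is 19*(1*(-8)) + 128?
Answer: -24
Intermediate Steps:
19*(1*(-8)) + 128 = 19*(-8) + 128 = -152 + 128 = -24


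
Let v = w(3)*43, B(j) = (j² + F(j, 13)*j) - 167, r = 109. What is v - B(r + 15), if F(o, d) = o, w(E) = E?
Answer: -30456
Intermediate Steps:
B(j) = -167 + 2*j² (B(j) = (j² + j*j) - 167 = (j² + j²) - 167 = 2*j² - 167 = -167 + 2*j²)
v = 129 (v = 3*43 = 129)
v - B(r + 15) = 129 - (-167 + 2*(109 + 15)²) = 129 - (-167 + 2*124²) = 129 - (-167 + 2*15376) = 129 - (-167 + 30752) = 129 - 1*30585 = 129 - 30585 = -30456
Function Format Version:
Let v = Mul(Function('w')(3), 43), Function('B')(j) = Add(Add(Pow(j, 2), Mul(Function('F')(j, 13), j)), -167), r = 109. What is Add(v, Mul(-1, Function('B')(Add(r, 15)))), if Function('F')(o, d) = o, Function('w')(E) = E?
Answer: -30456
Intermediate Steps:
Function('B')(j) = Add(-167, Mul(2, Pow(j, 2))) (Function('B')(j) = Add(Add(Pow(j, 2), Mul(j, j)), -167) = Add(Add(Pow(j, 2), Pow(j, 2)), -167) = Add(Mul(2, Pow(j, 2)), -167) = Add(-167, Mul(2, Pow(j, 2))))
v = 129 (v = Mul(3, 43) = 129)
Add(v, Mul(-1, Function('B')(Add(r, 15)))) = Add(129, Mul(-1, Add(-167, Mul(2, Pow(Add(109, 15), 2))))) = Add(129, Mul(-1, Add(-167, Mul(2, Pow(124, 2))))) = Add(129, Mul(-1, Add(-167, Mul(2, 15376)))) = Add(129, Mul(-1, Add(-167, 30752))) = Add(129, Mul(-1, 30585)) = Add(129, -30585) = -30456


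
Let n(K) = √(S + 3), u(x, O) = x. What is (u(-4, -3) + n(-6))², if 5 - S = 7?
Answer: 9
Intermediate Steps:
S = -2 (S = 5 - 1*7 = 5 - 7 = -2)
n(K) = 1 (n(K) = √(-2 + 3) = √1 = 1)
(u(-4, -3) + n(-6))² = (-4 + 1)² = (-3)² = 9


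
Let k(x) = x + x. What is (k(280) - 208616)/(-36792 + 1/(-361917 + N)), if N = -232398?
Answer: 123650801640/21866037481 ≈ 5.6549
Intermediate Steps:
k(x) = 2*x
(k(280) - 208616)/(-36792 + 1/(-361917 + N)) = (2*280 - 208616)/(-36792 + 1/(-361917 - 232398)) = (560 - 208616)/(-36792 + 1/(-594315)) = -208056/(-36792 - 1/594315) = -208056/(-21866037481/594315) = -208056*(-594315/21866037481) = 123650801640/21866037481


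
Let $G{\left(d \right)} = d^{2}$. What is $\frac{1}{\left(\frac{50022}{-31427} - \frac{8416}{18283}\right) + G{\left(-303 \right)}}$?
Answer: $\frac{574579841}{52750421580511} \approx 1.0892 \cdot 10^{-5}$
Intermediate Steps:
$\frac{1}{\left(\frac{50022}{-31427} - \frac{8416}{18283}\right) + G{\left(-303 \right)}} = \frac{1}{\left(\frac{50022}{-31427} - \frac{8416}{18283}\right) + \left(-303\right)^{2}} = \frac{1}{\left(50022 \left(- \frac{1}{31427}\right) - \frac{8416}{18283}\right) + 91809} = \frac{1}{\left(- \frac{50022}{31427} - \frac{8416}{18283}\right) + 91809} = \frac{1}{- \frac{1179041858}{574579841} + 91809} = \frac{1}{\frac{52750421580511}{574579841}} = \frac{574579841}{52750421580511}$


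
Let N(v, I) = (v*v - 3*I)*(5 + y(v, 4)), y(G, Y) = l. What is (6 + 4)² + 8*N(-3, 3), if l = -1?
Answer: 100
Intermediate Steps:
y(G, Y) = -1
N(v, I) = -12*I + 4*v² (N(v, I) = (v*v - 3*I)*(5 - 1) = (v² - 3*I)*4 = -12*I + 4*v²)
(6 + 4)² + 8*N(-3, 3) = (6 + 4)² + 8*(-12*3 + 4*(-3)²) = 10² + 8*(-36 + 4*9) = 100 + 8*(-36 + 36) = 100 + 8*0 = 100 + 0 = 100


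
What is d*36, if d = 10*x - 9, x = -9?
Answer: -3564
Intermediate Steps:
d = -99 (d = 10*(-9) - 9 = -90 - 9 = -99)
d*36 = -99*36 = -3564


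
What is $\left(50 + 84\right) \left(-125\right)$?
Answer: $-16750$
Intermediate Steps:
$\left(50 + 84\right) \left(-125\right) = 134 \left(-125\right) = -16750$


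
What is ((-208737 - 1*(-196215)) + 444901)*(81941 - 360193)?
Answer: -120310321508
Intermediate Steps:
((-208737 - 1*(-196215)) + 444901)*(81941 - 360193) = ((-208737 + 196215) + 444901)*(-278252) = (-12522 + 444901)*(-278252) = 432379*(-278252) = -120310321508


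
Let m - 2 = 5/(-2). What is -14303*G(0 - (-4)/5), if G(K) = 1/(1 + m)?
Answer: -28606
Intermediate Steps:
m = -½ (m = 2 + 5/(-2) = 2 + 5*(-½) = 2 - 5/2 = -½ ≈ -0.50000)
G(K) = 2 (G(K) = 1/(1 - ½) = 1/(½) = 2)
-14303*G(0 - (-4)/5) = -14303*2 = -28606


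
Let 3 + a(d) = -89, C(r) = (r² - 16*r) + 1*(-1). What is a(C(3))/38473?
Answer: -92/38473 ≈ -0.0023913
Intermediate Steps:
C(r) = -1 + r² - 16*r (C(r) = (r² - 16*r) - 1 = -1 + r² - 16*r)
a(d) = -92 (a(d) = -3 - 89 = -92)
a(C(3))/38473 = -92/38473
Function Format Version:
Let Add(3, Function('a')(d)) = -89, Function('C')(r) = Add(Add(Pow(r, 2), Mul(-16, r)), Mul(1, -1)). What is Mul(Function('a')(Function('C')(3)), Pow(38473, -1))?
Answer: Rational(-92, 38473) ≈ -0.0023913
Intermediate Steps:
Function('C')(r) = Add(-1, Pow(r, 2), Mul(-16, r)) (Function('C')(r) = Add(Add(Pow(r, 2), Mul(-16, r)), -1) = Add(-1, Pow(r, 2), Mul(-16, r)))
Function('a')(d) = -92 (Function('a')(d) = Add(-3, -89) = -92)
Mul(Function('a')(Function('C')(3)), Pow(38473, -1)) = Mul(-92, Pow(38473, -1)) = Mul(-92, Rational(1, 38473)) = Rational(-92, 38473)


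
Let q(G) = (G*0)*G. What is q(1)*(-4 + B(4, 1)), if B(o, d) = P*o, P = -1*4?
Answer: 0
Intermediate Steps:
q(G) = 0 (q(G) = 0*G = 0)
P = -4
B(o, d) = -4*o
q(1)*(-4 + B(4, 1)) = 0*(-4 - 4*4) = 0*(-4 - 16) = 0*(-20) = 0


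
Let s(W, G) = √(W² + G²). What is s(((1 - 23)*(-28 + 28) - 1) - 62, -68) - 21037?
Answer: -21037 + √8593 ≈ -20944.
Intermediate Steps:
s(W, G) = √(G² + W²)
s(((1 - 23)*(-28 + 28) - 1) - 62, -68) - 21037 = √((-68)² + (((1 - 23)*(-28 + 28) - 1) - 62)²) - 21037 = √(4624 + ((-22*0 - 1) - 62)²) - 21037 = √(4624 + ((0 - 1) - 62)²) - 21037 = √(4624 + (-1 - 62)²) - 21037 = √(4624 + (-63)²) - 21037 = √(4624 + 3969) - 21037 = √8593 - 21037 = -21037 + √8593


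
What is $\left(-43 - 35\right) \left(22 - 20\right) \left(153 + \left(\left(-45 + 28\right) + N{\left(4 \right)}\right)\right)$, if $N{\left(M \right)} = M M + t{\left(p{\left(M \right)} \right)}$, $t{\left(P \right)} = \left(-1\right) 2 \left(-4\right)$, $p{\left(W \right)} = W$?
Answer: $-24960$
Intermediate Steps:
$t{\left(P \right)} = 8$ ($t{\left(P \right)} = \left(-2\right) \left(-4\right) = 8$)
$N{\left(M \right)} = 8 + M^{2}$ ($N{\left(M \right)} = M M + 8 = M^{2} + 8 = 8 + M^{2}$)
$\left(-43 - 35\right) \left(22 - 20\right) \left(153 + \left(\left(-45 + 28\right) + N{\left(4 \right)}\right)\right) = \left(-43 - 35\right) \left(22 - 20\right) \left(153 + \left(\left(-45 + 28\right) + \left(8 + 4^{2}\right)\right)\right) = \left(-78\right) 2 \left(153 + \left(-17 + \left(8 + 16\right)\right)\right) = - 156 \left(153 + \left(-17 + 24\right)\right) = - 156 \left(153 + 7\right) = \left(-156\right) 160 = -24960$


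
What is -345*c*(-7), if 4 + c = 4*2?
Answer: 9660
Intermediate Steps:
c = 4 (c = -4 + 4*2 = -4 + 8 = 4)
-345*c*(-7) = -1380*(-7) = -345*(-28) = 9660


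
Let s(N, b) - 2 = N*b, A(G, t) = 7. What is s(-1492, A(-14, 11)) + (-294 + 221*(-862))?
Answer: -201238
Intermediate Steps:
s(N, b) = 2 + N*b
s(-1492, A(-14, 11)) + (-294 + 221*(-862)) = (2 - 1492*7) + (-294 + 221*(-862)) = (2 - 10444) + (-294 - 190502) = -10442 - 190796 = -201238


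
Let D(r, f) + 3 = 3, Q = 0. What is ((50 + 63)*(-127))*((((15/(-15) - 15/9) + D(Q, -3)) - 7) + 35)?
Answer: -1090676/3 ≈ -3.6356e+5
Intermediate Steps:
D(r, f) = 0 (D(r, f) = -3 + 3 = 0)
((50 + 63)*(-127))*((((15/(-15) - 15/9) + D(Q, -3)) - 7) + 35) = ((50 + 63)*(-127))*((((15/(-15) - 15/9) + 0) - 7) + 35) = (113*(-127))*((((15*(-1/15) - 15*1/9) + 0) - 7) + 35) = -14351*((((-1 - 5/3) + 0) - 7) + 35) = -14351*(((-8/3 + 0) - 7) + 35) = -14351*((-8/3 - 7) + 35) = -14351*(-29/3 + 35) = -14351*76/3 = -1090676/3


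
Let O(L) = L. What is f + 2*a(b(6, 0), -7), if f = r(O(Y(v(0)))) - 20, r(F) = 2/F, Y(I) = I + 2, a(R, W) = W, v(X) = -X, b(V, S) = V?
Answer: -33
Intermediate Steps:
Y(I) = 2 + I
f = -19 (f = 2/(2 - 1*0) - 20 = 2/(2 + 0) - 20 = 2/2 - 20 = 2*(½) - 20 = 1 - 20 = -19)
f + 2*a(b(6, 0), -7) = -19 + 2*(-7) = -19 - 14 = -33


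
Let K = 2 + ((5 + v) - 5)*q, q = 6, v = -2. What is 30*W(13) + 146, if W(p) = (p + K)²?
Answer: 416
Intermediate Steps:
K = -10 (K = 2 + ((5 - 2) - 5)*6 = 2 + (3 - 5)*6 = 2 - 2*6 = 2 - 12 = -10)
W(p) = (-10 + p)² (W(p) = (p - 10)² = (-10 + p)²)
30*W(13) + 146 = 30*(-10 + 13)² + 146 = 30*3² + 146 = 30*9 + 146 = 270 + 146 = 416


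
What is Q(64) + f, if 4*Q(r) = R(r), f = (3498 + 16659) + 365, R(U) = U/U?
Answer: 82089/4 ≈ 20522.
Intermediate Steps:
R(U) = 1
f = 20522 (f = 20157 + 365 = 20522)
Q(r) = 1/4 (Q(r) = (1/4)*1 = 1/4)
Q(64) + f = 1/4 + 20522 = 82089/4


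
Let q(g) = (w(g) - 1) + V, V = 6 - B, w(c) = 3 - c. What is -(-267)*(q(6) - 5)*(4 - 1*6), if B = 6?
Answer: 4806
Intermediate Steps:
V = 0 (V = 6 - 1*6 = 6 - 6 = 0)
q(g) = 2 - g (q(g) = ((3 - g) - 1) + 0 = (2 - g) + 0 = 2 - g)
-(-267)*(q(6) - 5)*(4 - 1*6) = -(-267)*((2 - 1*6) - 5)*(4 - 1*6) = -(-267)*((2 - 6) - 5)*(4 - 6) = -(-267)*(-4 - 5)*(-2) = -(-267)*(-9*(-2)) = -(-267)*18 = -1*(-4806) = 4806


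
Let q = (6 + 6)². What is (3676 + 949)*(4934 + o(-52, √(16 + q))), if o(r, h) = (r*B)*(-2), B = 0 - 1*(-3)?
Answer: 24262750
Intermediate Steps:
q = 144 (q = 12² = 144)
B = 3 (B = 0 + 3 = 3)
o(r, h) = -6*r (o(r, h) = (r*3)*(-2) = (3*r)*(-2) = -6*r)
(3676 + 949)*(4934 + o(-52, √(16 + q))) = (3676 + 949)*(4934 - 6*(-52)) = 4625*(4934 + 312) = 4625*5246 = 24262750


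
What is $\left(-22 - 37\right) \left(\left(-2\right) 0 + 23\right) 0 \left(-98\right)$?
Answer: $0$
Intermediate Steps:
$\left(-22 - 37\right) \left(\left(-2\right) 0 + 23\right) 0 \left(-98\right) = - 59 \left(0 + 23\right) 0 \left(-98\right) = \left(-59\right) 23 \cdot 0 \left(-98\right) = \left(-1357\right) 0 \left(-98\right) = 0 \left(-98\right) = 0$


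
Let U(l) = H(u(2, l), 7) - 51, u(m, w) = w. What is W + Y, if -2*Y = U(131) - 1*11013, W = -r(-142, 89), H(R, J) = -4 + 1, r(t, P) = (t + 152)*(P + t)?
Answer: 12127/2 ≈ 6063.5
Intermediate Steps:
r(t, P) = (152 + t)*(P + t)
H(R, J) = -3
W = 530 (W = -((-142)² + 152*89 + 152*(-142) + 89*(-142)) = -(20164 + 13528 - 21584 - 12638) = -1*(-530) = 530)
U(l) = -54 (U(l) = -3 - 51 = -54)
Y = 11067/2 (Y = -(-54 - 1*11013)/2 = -(-54 - 11013)/2 = -½*(-11067) = 11067/2 ≈ 5533.5)
W + Y = 530 + 11067/2 = 12127/2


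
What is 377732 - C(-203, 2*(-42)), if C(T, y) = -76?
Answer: 377808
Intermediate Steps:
377732 - C(-203, 2*(-42)) = 377732 - 1*(-76) = 377732 + 76 = 377808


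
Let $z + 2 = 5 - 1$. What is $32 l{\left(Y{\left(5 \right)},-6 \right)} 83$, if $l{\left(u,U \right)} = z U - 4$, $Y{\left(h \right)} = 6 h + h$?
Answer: $-42496$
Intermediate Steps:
$z = 2$ ($z = -2 + \left(5 - 1\right) = -2 + 4 = 2$)
$Y{\left(h \right)} = 7 h$
$l{\left(u,U \right)} = -4 + 2 U$ ($l{\left(u,U \right)} = 2 U - 4 = -4 + 2 U$)
$32 l{\left(Y{\left(5 \right)},-6 \right)} 83 = 32 \left(-4 + 2 \left(-6\right)\right) 83 = 32 \left(-4 - 12\right) 83 = 32 \left(-16\right) 83 = \left(-512\right) 83 = -42496$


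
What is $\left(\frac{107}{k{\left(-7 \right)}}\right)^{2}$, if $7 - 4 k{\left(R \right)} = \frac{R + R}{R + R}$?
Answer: $\frac{45796}{9} \approx 5088.4$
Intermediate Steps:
$k{\left(R \right)} = \frac{3}{2}$ ($k{\left(R \right)} = \frac{7}{4} - \frac{\left(R + R\right) \frac{1}{R + R}}{4} = \frac{7}{4} - \frac{2 R \frac{1}{2 R}}{4} = \frac{7}{4} - \frac{1}{4} = \frac{3}{2}$)
$\left(\frac{107}{k{\left(-7 \right)}}\right)^{2} = \left(\frac{107}{\frac{3}{2}}\right)^{2} = \left(107 \cdot \frac{2}{3}\right)^{2} = \left(\frac{214}{3}\right)^{2} = \frac{45796}{9}$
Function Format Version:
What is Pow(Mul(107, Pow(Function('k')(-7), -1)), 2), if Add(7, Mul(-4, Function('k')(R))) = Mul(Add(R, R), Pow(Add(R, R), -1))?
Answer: Rational(45796, 9) ≈ 5088.4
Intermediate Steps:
Function('k')(R) = Rational(3, 2) (Function('k')(R) = Add(Rational(7, 4), Mul(Rational(-1, 4), Mul(Add(R, R), Pow(Add(R, R), -1)))) = Add(Rational(7, 4), Mul(Rational(-1, 4), Mul(Mul(2, R), Pow(Mul(2, R), -1)))) = Add(Rational(7, 4), Mul(Rational(-1, 4), Mul(Mul(2, R), Mul(Rational(1, 2), Pow(R, -1))))) = Add(Rational(7, 4), Mul(Rational(-1, 4), 1)) = Add(Rational(7, 4), Rational(-1, 4)) = Rational(3, 2))
Pow(Mul(107, Pow(Function('k')(-7), -1)), 2) = Pow(Mul(107, Pow(Rational(3, 2), -1)), 2) = Pow(Mul(107, Rational(2, 3)), 2) = Pow(Rational(214, 3), 2) = Rational(45796, 9)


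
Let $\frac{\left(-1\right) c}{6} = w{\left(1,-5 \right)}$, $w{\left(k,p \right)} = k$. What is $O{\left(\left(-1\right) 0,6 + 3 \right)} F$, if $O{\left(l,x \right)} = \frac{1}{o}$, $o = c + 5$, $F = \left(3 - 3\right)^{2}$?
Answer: $0$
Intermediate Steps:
$F = 0$ ($F = 0^{2} = 0$)
$c = -6$ ($c = \left(-6\right) 1 = -6$)
$o = -1$ ($o = -6 + 5 = -1$)
$O{\left(l,x \right)} = -1$ ($O{\left(l,x \right)} = \frac{1}{-1} = -1$)
$O{\left(\left(-1\right) 0,6 + 3 \right)} F = \left(-1\right) 0 = 0$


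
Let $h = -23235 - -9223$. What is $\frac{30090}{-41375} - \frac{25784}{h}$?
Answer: $\frac{32259596}{28987325} \approx 1.1129$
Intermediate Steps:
$h = -14012$ ($h = -23235 + 9223 = -14012$)
$\frac{30090}{-41375} - \frac{25784}{h} = \frac{30090}{-41375} - \frac{25784}{-14012} = 30090 \left(- \frac{1}{41375}\right) - - \frac{6446}{3503} = - \frac{6018}{8275} + \frac{6446}{3503} = \frac{32259596}{28987325}$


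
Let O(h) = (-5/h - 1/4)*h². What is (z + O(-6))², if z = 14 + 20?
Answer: 3025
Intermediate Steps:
z = 34
O(h) = h²*(-¼ - 5/h) (O(h) = (-5/h - 1*¼)*h² = (-5/h - ¼)*h² = (-¼ - 5/h)*h² = h²*(-¼ - 5/h))
(z + O(-6))² = (34 - ¼*(-6)*(20 - 6))² = (34 - ¼*(-6)*14)² = (34 + 21)² = 55² = 3025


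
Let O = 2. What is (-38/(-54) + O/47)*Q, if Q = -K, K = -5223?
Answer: 1648727/423 ≈ 3897.7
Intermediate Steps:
Q = 5223 (Q = -1*(-5223) = 5223)
(-38/(-54) + O/47)*Q = (-38/(-54) + 2/47)*5223 = (-38*(-1/54) + 2*(1/47))*5223 = (19/27 + 2/47)*5223 = (947/1269)*5223 = 1648727/423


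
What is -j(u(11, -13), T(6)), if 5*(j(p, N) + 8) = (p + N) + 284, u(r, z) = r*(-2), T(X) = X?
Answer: -228/5 ≈ -45.600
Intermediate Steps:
u(r, z) = -2*r
j(p, N) = 244/5 + N/5 + p/5 (j(p, N) = -8 + ((p + N) + 284)/5 = -8 + ((N + p) + 284)/5 = -8 + (284 + N + p)/5 = -8 + (284/5 + N/5 + p/5) = 244/5 + N/5 + p/5)
-j(u(11, -13), T(6)) = -(244/5 + (⅕)*6 + (-2*11)/5) = -(244/5 + 6/5 + (⅕)*(-22)) = -(244/5 + 6/5 - 22/5) = -1*228/5 = -228/5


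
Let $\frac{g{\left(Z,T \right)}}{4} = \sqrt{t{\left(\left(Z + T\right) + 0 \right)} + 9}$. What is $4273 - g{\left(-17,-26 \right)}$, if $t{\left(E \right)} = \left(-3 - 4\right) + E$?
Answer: $4273 - 4 i \sqrt{41} \approx 4273.0 - 25.612 i$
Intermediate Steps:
$t{\left(E \right)} = -7 + E$
$g{\left(Z,T \right)} = 4 \sqrt{2 + T + Z}$ ($g{\left(Z,T \right)} = 4 \sqrt{\left(-7 + \left(\left(Z + T\right) + 0\right)\right) + 9} = 4 \sqrt{\left(-7 + \left(\left(T + Z\right) + 0\right)\right) + 9} = 4 \sqrt{\left(-7 + \left(T + Z\right)\right) + 9} = 4 \sqrt{\left(-7 + T + Z\right) + 9} = 4 \sqrt{2 + T + Z}$)
$4273 - g{\left(-17,-26 \right)} = 4273 - 4 \sqrt{2 - 26 - 17} = 4273 - 4 \sqrt{-41} = 4273 - 4 i \sqrt{41}$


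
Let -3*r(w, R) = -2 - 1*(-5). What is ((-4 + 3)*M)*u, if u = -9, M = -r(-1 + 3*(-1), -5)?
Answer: 9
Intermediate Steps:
r(w, R) = -1 (r(w, R) = -(-2 - 1*(-5))/3 = -(-2 + 5)/3 = -⅓*3 = -1)
M = 1 (M = -1*(-1) = 1)
((-4 + 3)*M)*u = ((-4 + 3)*1)*(-9) = -1*1*(-9) = -1*(-9) = 9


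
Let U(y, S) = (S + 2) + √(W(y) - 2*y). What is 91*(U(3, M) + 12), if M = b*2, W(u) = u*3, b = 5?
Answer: 2184 + 91*√3 ≈ 2341.6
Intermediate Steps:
W(u) = 3*u
M = 10 (M = 5*2 = 10)
U(y, S) = 2 + S + √y (U(y, S) = (S + 2) + √(3*y - 2*y) = (2 + S) + √y = 2 + S + √y)
91*(U(3, M) + 12) = 91*((2 + 10 + √3) + 12) = 91*((12 + √3) + 12) = 91*(24 + √3) = 2184 + 91*√3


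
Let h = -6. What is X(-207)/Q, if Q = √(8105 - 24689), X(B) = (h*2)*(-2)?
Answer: -2*I*√4146/691 ≈ -0.18637*I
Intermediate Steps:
X(B) = 24 (X(B) = -6*2*(-2) = -12*(-2) = 24)
Q = 2*I*√4146 (Q = √(-16584) = 2*I*√4146 ≈ 128.78*I)
X(-207)/Q = 24/((2*I*√4146)) = 24*(-I*√4146/8292) = -2*I*√4146/691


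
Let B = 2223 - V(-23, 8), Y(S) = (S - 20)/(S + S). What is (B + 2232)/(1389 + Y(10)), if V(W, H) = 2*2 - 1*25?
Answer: 8952/2777 ≈ 3.2236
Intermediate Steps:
V(W, H) = -21 (V(W, H) = 4 - 25 = -21)
Y(S) = (-20 + S)/(2*S) (Y(S) = (-20 + S)/((2*S)) = (-20 + S)*(1/(2*S)) = (-20 + S)/(2*S))
B = 2244 (B = 2223 - 1*(-21) = 2223 + 21 = 2244)
(B + 2232)/(1389 + Y(10)) = (2244 + 2232)/(1389 + (1/2)*(-20 + 10)/10) = 4476/(1389 + (1/2)*(1/10)*(-10)) = 4476/(1389 - 1/2) = 4476/(2777/2) = 4476*(2/2777) = 8952/2777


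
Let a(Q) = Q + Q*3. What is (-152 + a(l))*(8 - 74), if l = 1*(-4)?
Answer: 11088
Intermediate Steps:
l = -4
a(Q) = 4*Q (a(Q) = Q + 3*Q = 4*Q)
(-152 + a(l))*(8 - 74) = (-152 + 4*(-4))*(8 - 74) = (-152 - 16)*(-66) = -168*(-66) = 11088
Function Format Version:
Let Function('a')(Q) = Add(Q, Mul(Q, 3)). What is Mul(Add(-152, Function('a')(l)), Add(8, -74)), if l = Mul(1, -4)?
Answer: 11088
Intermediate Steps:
l = -4
Function('a')(Q) = Mul(4, Q) (Function('a')(Q) = Add(Q, Mul(3, Q)) = Mul(4, Q))
Mul(Add(-152, Function('a')(l)), Add(8, -74)) = Mul(Add(-152, Mul(4, -4)), Add(8, -74)) = Mul(Add(-152, -16), -66) = Mul(-168, -66) = 11088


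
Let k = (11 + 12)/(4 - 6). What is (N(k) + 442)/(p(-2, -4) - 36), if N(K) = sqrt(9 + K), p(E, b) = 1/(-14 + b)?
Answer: -7956/649 - 9*I*sqrt(10)/649 ≈ -12.259 - 0.043853*I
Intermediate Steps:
k = -23/2 (k = 23/(-2) = 23*(-1/2) = -23/2 ≈ -11.500)
(N(k) + 442)/(p(-2, -4) - 36) = (sqrt(9 - 23/2) + 442)/(1/(-14 - 4) - 36) = (sqrt(-5/2) + 442)/(1/(-18) - 36) = (I*sqrt(10)/2 + 442)/(-1/18 - 36) = (442 + I*sqrt(10)/2)/(-649/18) = (442 + I*sqrt(10)/2)*(-18/649) = -7956/649 - 9*I*sqrt(10)/649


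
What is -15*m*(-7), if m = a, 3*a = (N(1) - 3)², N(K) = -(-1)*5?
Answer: 140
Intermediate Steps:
N(K) = 5 (N(K) = -1*(-5) = 5)
a = 4/3 (a = (5 - 3)²/3 = (⅓)*2² = (⅓)*4 = 4/3 ≈ 1.3333)
m = 4/3 ≈ 1.3333
-15*m*(-7) = -15*4/3*(-7) = -20*(-7) = 140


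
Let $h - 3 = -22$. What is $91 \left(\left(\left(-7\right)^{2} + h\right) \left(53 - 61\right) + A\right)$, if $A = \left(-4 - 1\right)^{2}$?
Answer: $-19565$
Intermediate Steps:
$A = 25$ ($A = \left(-5\right)^{2} = 25$)
$h = -19$ ($h = 3 - 22 = -19$)
$91 \left(\left(\left(-7\right)^{2} + h\right) \left(53 - 61\right) + A\right) = 91 \left(\left(\left(-7\right)^{2} - 19\right) \left(53 - 61\right) + 25\right) = 91 \left(\left(49 - 19\right) \left(-8\right) + 25\right) = 91 \left(30 \left(-8\right) + 25\right) = 91 \left(-240 + 25\right) = 91 \left(-215\right) = -19565$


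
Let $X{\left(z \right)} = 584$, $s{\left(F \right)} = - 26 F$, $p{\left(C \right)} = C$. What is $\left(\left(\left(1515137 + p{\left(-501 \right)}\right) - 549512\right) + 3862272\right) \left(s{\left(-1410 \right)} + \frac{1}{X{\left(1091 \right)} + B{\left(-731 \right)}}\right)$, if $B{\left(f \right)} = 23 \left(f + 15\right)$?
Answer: $\frac{702757150449711}{3971} \approx 1.7697 \cdot 10^{11}$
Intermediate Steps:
$B{\left(f \right)} = 345 + 23 f$ ($B{\left(f \right)} = 23 \left(15 + f\right) = 345 + 23 f$)
$\left(\left(\left(1515137 + p{\left(-501 \right)}\right) - 549512\right) + 3862272\right) \left(s{\left(-1410 \right)} + \frac{1}{X{\left(1091 \right)} + B{\left(-731 \right)}}\right) = \left(\left(\left(1515137 - 501\right) - 549512\right) + 3862272\right) \left(\left(-26\right) \left(-1410\right) + \frac{1}{584 + \left(345 + 23 \left(-731\right)\right)}\right) = \left(\left(1514636 - 549512\right) + 3862272\right) \left(36660 + \frac{1}{584 + \left(345 - 16813\right)}\right) = \left(965124 + 3862272\right) \left(36660 + \frac{1}{584 - 16468}\right) = 4827396 \left(36660 + \frac{1}{-15884}\right) = 4827396 \left(36660 - \frac{1}{15884}\right) = 4827396 \cdot \frac{582307439}{15884} = \frac{702757150449711}{3971}$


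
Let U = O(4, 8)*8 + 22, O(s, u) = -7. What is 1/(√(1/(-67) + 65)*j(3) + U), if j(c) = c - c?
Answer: -1/34 ≈ -0.029412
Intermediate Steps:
j(c) = 0
U = -34 (U = -7*8 + 22 = -56 + 22 = -34)
1/(√(1/(-67) + 65)*j(3) + U) = 1/(√(1/(-67) + 65)*0 - 34) = 1/(√(-1/67 + 65)*0 - 34) = 1/(√(4354/67)*0 - 34) = 1/((√291718/67)*0 - 34) = 1/(0 - 34) = 1/(-34) = -1/34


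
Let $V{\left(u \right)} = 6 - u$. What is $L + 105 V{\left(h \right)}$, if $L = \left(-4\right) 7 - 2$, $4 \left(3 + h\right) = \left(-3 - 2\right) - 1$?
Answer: $\frac{2145}{2} \approx 1072.5$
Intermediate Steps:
$h = - \frac{9}{2}$ ($h = -3 + \frac{\left(-3 - 2\right) - 1}{4} = -3 + \frac{-5 - 1}{4} = -3 + \frac{1}{4} \left(-6\right) = -3 - \frac{3}{2} = - \frac{9}{2} \approx -4.5$)
$L = -30$ ($L = -28 - 2 = -30$)
$L + 105 V{\left(h \right)} = -30 + 105 \left(6 - - \frac{9}{2}\right) = -30 + 105 \left(6 + \frac{9}{2}\right) = -30 + 105 \cdot \frac{21}{2} = -30 + \frac{2205}{2} = \frac{2145}{2}$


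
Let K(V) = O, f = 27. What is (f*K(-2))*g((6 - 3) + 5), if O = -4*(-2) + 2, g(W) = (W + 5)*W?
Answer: 28080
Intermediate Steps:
g(W) = W*(5 + W) (g(W) = (5 + W)*W = W*(5 + W))
O = 10 (O = 8 + 2 = 10)
K(V) = 10
(f*K(-2))*g((6 - 3) + 5) = (27*10)*(((6 - 3) + 5)*(5 + ((6 - 3) + 5))) = 270*((3 + 5)*(5 + (3 + 5))) = 270*(8*(5 + 8)) = 270*(8*13) = 270*104 = 28080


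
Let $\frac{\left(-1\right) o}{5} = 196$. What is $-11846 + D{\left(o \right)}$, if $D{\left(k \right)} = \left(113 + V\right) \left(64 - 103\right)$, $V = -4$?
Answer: $-16097$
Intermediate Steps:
$o = -980$ ($o = \left(-5\right) 196 = -980$)
$D{\left(k \right)} = -4251$ ($D{\left(k \right)} = \left(113 - 4\right) \left(64 - 103\right) = 109 \left(-39\right) = -4251$)
$-11846 + D{\left(o \right)} = -11846 - 4251 = -16097$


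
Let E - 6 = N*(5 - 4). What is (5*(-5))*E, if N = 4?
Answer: -250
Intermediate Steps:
E = 10 (E = 6 + 4*(5 - 4) = 6 + 4*1 = 6 + 4 = 10)
(5*(-5))*E = (5*(-5))*10 = -25*10 = -250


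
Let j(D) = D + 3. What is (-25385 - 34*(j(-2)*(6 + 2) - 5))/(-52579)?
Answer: 25487/52579 ≈ 0.48474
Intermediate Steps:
j(D) = 3 + D
(-25385 - 34*(j(-2)*(6 + 2) - 5))/(-52579) = (-25385 - 34*((3 - 2)*(6 + 2) - 5))/(-52579) = (-25385 - 34*(1*8 - 5))*(-1/52579) = (-25385 - 34*(8 - 5))*(-1/52579) = (-25385 - 34*3)*(-1/52579) = (-25385 - 102)*(-1/52579) = -25487*(-1/52579) = 25487/52579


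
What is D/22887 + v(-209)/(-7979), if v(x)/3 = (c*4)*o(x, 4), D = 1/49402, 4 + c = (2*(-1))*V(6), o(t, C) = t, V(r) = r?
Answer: -45371267889493/9021564656946 ≈ -5.0292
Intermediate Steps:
c = -16 (c = -4 + (2*(-1))*6 = -4 - 2*6 = -4 - 12 = -16)
D = 1/49402 ≈ 2.0242e-5
v(x) = -192*x (v(x) = 3*((-16*4)*x) = 3*(-64*x) = -192*x)
D/22887 + v(-209)/(-7979) = (1/49402)/22887 - 192*(-209)/(-7979) = (1/49402)*(1/22887) + 40128*(-1/7979) = 1/1130663574 - 40128/7979 = -45371267889493/9021564656946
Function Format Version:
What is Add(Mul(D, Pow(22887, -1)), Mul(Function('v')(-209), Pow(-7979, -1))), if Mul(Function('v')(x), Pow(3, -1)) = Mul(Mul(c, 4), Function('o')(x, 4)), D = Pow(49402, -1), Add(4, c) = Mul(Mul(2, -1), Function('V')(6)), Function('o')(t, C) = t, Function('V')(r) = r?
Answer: Rational(-45371267889493, 9021564656946) ≈ -5.0292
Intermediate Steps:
c = -16 (c = Add(-4, Mul(Mul(2, -1), 6)) = Add(-4, Mul(-2, 6)) = Add(-4, -12) = -16)
D = Rational(1, 49402) ≈ 2.0242e-5
Function('v')(x) = Mul(-192, x) (Function('v')(x) = Mul(3, Mul(Mul(-16, 4), x)) = Mul(3, Mul(-64, x)) = Mul(-192, x))
Add(Mul(D, Pow(22887, -1)), Mul(Function('v')(-209), Pow(-7979, -1))) = Add(Mul(Rational(1, 49402), Pow(22887, -1)), Mul(Mul(-192, -209), Pow(-7979, -1))) = Add(Mul(Rational(1, 49402), Rational(1, 22887)), Mul(40128, Rational(-1, 7979))) = Add(Rational(1, 1130663574), Rational(-40128, 7979)) = Rational(-45371267889493, 9021564656946)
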